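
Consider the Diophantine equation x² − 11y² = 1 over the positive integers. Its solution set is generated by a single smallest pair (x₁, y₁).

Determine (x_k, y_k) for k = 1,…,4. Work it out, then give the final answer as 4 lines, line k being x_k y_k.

√11 → a₀=3, period (3,6); ℓ=2 even so k=1
step 0: (3, 1)  from 3·(1,0) + (0,1)
step 1: (10, 3)  from 3·(3,1) + (1,0)
→ (10, 3).  Check: 10²=100, 11·3²=99, difference 1.
n=2: (10,3)∘(10,3) = (10·10+11·3·3, 10·3+3·10) = (199,60)
n=3: (199,60)∘(10,3) = (10·199+11·3·60, 10·60+3·199) = (3970,1197)
n=4: (3970,1197)∘(10,3) = (10·3970+11·3·1197, 10·1197+3·3970) = (79201,23880)

10 3
199 60
3970 1197
79201 23880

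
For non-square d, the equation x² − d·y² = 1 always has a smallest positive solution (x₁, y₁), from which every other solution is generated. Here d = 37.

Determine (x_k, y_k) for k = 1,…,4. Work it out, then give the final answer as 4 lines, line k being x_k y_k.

[6; 12] for √37; ℓ=1 ⇒ convergent index 1
k=0  a_k=6  p_k/q_k = 6/1
k=1  a_k=12  p_k/q_k = 73/12
→ (73, 12).  Check: 73²=5329, 37·12²=5328, difference 1.
(73+12√37)^2 = 10657 + 1752√37
(73+12√37)^3 = 1555849 + 255780√37
(73+12√37)^4 = 227143297 + 37342128√37

73 12
10657 1752
1555849 255780
227143297 37342128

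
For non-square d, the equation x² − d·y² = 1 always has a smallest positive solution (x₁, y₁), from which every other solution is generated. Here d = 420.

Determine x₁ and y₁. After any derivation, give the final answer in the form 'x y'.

41 2

√420 = [20; 2,40, …], period ℓ=2 (even) → k=1
i=0: a=20 ⇒ p=20, q=1
i=1: a=2 ⇒ p=41, q=2
→ (41, 2).  Check: 41²=1681, 420·2²=1680, difference 1.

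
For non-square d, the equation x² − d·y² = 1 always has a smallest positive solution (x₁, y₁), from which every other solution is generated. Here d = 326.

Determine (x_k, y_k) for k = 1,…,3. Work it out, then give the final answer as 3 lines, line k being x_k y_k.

d=326: √d = [18; 18,36] (ℓ=2, even), read p_1/q_1
k=0  a_k=18  p_k/q_k = 18/1
k=1  a_k=18  p_k/q_k = 325/18
fundamental: x₁=325, y₁=18  (since 105625 − 326·324 = 1)
(x_2, y_2) = (325·325 + 326·18·18, 325·18 + 18·325) = (211249, 11700)
(x_3, y_3) = (325·211249 + 326·18·11700, 325·11700 + 18·211249) = (137311525, 7604982)

325 18
211249 11700
137311525 7604982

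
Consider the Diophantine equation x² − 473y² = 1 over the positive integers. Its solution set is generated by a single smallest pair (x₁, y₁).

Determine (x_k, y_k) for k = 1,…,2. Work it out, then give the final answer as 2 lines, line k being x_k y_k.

d=473: √d = [21; 1,2,1,42] (ℓ=4, even), read p_3/q_3
a_0=21:  p_0=21·1+0=21,  q_0=21·0+1=1
…
a_2=2:  p_2=2·22+21=65,  q_2=2·1+1=3
a_3=1:  p_3=1·65+22=87,  q_3=1·3+1=4
fundamental: x₁=87, y₁=4  (since 7569 − 473·16 = 1)
n=2: (87,4)∘(87,4) = (87·87+473·4·4, 87·4+4·87) = (15137,696)

87 4
15137 696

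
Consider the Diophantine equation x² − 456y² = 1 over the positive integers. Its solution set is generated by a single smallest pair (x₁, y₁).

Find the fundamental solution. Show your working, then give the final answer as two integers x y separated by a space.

1025 48

√456 = [21; 2,1,4,1,2,42, …], period ℓ=6 (even) → k=5
i=0: a=21 ⇒ p=21, q=1
i=1: a=2 ⇒ p=43, q=2
…
i=4: a=1 ⇒ p=363, q=17
i=5: a=2 ⇒ p=1025, q=48
(x₁, y₁) = (1025, 48);  1025² − 456·48² = 1 ✓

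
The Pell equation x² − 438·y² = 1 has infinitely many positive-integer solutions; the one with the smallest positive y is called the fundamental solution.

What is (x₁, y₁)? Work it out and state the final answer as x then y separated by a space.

293 14

d=438: √d = [20; 1,12,1,40] (ℓ=4, even), read p_3/q_3
a_0=20:  p_0=20·1+0=20,  q_0=20·0+1=1
a_1=1:  p_1=1·20+1=21,  q_1=1·1+0=1
a_2=12:  p_2=12·21+20=272,  q_2=12·1+1=13
a_3=1:  p_3=1·272+21=293,  q_3=1·13+1=14
(x₁, y₁) = (293, 14);  293² − 438·14² = 1 ✓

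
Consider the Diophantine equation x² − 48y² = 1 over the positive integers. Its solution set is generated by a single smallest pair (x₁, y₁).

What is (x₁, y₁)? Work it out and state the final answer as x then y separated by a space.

7 1

[6; 1,12] for √48; ℓ=2 ⇒ convergent index 1
a_0=6:  p_0=6·1+0=6,  q_0=6·0+1=1
a_1=1:  p_1=1·6+1=7,  q_1=1·1+0=1
(x₁, y₁) = (7, 1);  7² − 48·1² = 1 ✓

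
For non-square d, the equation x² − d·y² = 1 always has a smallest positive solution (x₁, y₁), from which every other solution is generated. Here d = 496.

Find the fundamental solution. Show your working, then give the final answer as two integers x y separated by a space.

√496 = [22; 3,1,2,4,1,…,1,3,44, …], period ℓ=16 (even) → k=15
step 0: (22, 1)  from 22·(1,0) + (0,1)
step 1: (67, 3)  from 3·(22,1) + (1,0)
step 2: (89, 4)  from 1·(67,3) + (22,1)
…
step 4: (1069, 48)  from 4·(245,11) + (89,4)
step 5: (1314, 59)  from 1·(1069,48) + (245,11)
…
step 7: (6080, 273)  from 2·(2383,107) + (1314,59)
step 8: (14543, 653)  from 2·(6080,273) + (2383,107)
step 9: (35166, 1579)  from 2·(14543,653) + (6080,273)
step 10: (49709, 2232)  from 1·(35166,1579) + (14543,653)
…
step 12: (389209, 17476)  from 4·(84875,3811) + (49709,2232)
step 13: (863293, 38763)  from 2·(389209,17476) + (84875,3811)
step 14: (1252502, 56239)  from 1·(863293,38763) + (389209,17476)
step 15: (4620799, 207480)  from 3·(1252502,56239) + (863293,38763)
→ (4620799, 207480).  Check: 4620799²=21351783398401, 496·207480²=21351783398400, difference 1.

4620799 207480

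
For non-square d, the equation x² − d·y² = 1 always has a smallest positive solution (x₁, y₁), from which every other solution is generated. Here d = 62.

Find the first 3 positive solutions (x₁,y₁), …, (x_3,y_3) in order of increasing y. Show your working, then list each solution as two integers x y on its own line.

√62 = [7; 1,6,1,14, …], period ℓ=4 (even) → k=3
k=0  a_k=7  p_k/q_k = 7/1
k=1  a_k=1  p_k/q_k = 8/1
k=2  a_k=6  p_k/q_k = 55/7
k=3  a_k=1  p_k/q_k = 63/8
fundamental: x₁=63, y₁=8  (since 3969 − 62·64 = 1)
k=2:  x_2 = 63·63+62·8·8 = 7937,  y_2 = 63·8+8·63 = 1008
k=3:  x_3 = 63·7937+62·8·1008 = 999999,  y_3 = 63·1008+8·7937 = 127000

63 8
7937 1008
999999 127000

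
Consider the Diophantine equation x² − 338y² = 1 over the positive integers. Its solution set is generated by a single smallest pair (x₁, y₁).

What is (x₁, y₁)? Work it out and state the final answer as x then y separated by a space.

114243 6214

√338 = [18; 2,1,1,2,36, …], period ℓ=5 (odd) → k=9
k=0  a_k=18  p_k/q_k = 18/1
…
k=8  a_k=1  p_k/q_k = 43958/2391
k=9  a_k=2  p_k/q_k = 114243/6214
(x₁, y₁) = (114243, 6214);  114243² − 338·6214² = 1 ✓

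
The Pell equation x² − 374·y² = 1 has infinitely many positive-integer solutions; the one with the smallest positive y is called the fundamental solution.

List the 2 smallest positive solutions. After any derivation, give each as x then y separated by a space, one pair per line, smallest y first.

3365 174
22646449 1171020

d=374: √d = [19; 2,1,18,1,2,38] (ℓ=6, even), read p_5/q_5
step 0: (19, 1)  from 19·(1,0) + (0,1)
step 1: (39, 2)  from 2·(19,1) + (1,0)
step 2: (58, 3)  from 1·(39,2) + (19,1)
…
step 4: (1141, 59)  from 1·(1083,56) + (58,3)
step 5: (3365, 174)  from 2·(1141,59) + (1083,56)
(x₁, y₁) = (3365, 174);  3365² − 374·174² = 1 ✓
k=2:  x_2 = 3365·3365+374·174·174 = 22646449,  y_2 = 3365·174+174·3365 = 1171020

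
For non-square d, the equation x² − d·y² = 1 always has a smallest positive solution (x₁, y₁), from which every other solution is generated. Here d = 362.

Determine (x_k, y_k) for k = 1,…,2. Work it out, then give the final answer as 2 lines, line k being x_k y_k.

√362 → a₀=19, period (38); ℓ=1 odd so k=1
step 0: (19, 1)  from 19·(1,0) + (0,1)
step 1: (723, 38)  from 38·(19,1) + (1,0)
→ (723, 38).  Check: 723²=522729, 362·38²=522728, difference 1.
(723+38√362)^2 = 1045457 + 54948√362

723 38
1045457 54948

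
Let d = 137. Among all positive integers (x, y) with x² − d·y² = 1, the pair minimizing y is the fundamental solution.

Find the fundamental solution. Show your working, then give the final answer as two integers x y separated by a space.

6083073 519712

√137 → a₀=11, period (1,2,2,1,1,2,2,1,22); ℓ=9 odd so k=17
a_0=11:  p_0=11·1+0=11,  q_0=11·0+1=1
a_1=1:  p_1=1·11+1=12,  q_1=1·1+0=1
a_2=2:  p_2=2·12+11=35,  q_2=2·1+1=3
a_3=2:  p_3=2·35+12=82,  q_3=2·3+1=7
a_4=1:  p_4=1·82+35=117,  q_4=1·7+3=10
a_5=1:  p_5=1·117+82=199,  q_5=1·10+7=17
a_6=2:  p_6=2·199+117=515,  q_6=2·17+10=44
a_7=2:  p_7=2·515+199=1229,  q_7=2·44+17=105
a_8=1:  p_8=1·1229+515=1744,  q_8=1·105+44=149
a_9=22:  p_9=22·1744+1229=39597,  q_9=22·149+105=3383
…
a_12=2:  p_12=2·122279+41341=285899,  q_12=2·10447+3532=24426
a_13=1:  p_13=1·285899+122279=408178,  q_13=1·24426+10447=34873
…
a_15=2:  p_15=2·694077+408178=1796332,  q_15=2·59299+34873=153471
a_16=2:  p_16=2·1796332+694077=4286741,  q_16=2·153471+59299=366241
a_17=1:  p_17=1·4286741+1796332=6083073,  q_17=1·366241+153471=519712
(x₁, y₁) = (6083073, 519712);  6083073² − 137·519712² = 1 ✓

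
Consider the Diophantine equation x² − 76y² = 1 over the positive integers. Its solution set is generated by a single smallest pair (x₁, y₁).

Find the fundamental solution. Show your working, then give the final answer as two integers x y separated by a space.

57799 6630

√76 = [8; 1,2,1,1,5,4,5,1,1,2,1,16, …], period ℓ=12 (even) → k=11
step 0: (8, 1)  from 8·(1,0) + (0,1)
…
step 3: (35, 4)  from 1·(26,3) + (9,1)
…
step 6: (1421, 163)  from 4·(340,39) + (61,7)
…
step 9: (16311, 1871)  from 1·(8866,1017) + (7445,854)
step 10: (41488, 4759)  from 2·(16311,1871) + (8866,1017)
step 11: (57799, 6630)  from 1·(41488,4759) + (16311,1871)
fundamental: x₁=57799, y₁=6630  (since 3340724401 − 76·43956900 = 1)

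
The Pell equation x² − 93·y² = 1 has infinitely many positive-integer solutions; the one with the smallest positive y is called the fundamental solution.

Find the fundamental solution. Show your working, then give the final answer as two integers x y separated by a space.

12151 1260

√93 = [9; 1,1,1,4,6,4,1,1,1,18, …], period ℓ=10 (even) → k=9
i=0: a=9 ⇒ p=9, q=1
i=1: a=1 ⇒ p=10, q=1
…
i=3: a=1 ⇒ p=29, q=3
i=4: a=4 ⇒ p=135, q=14
i=5: a=6 ⇒ p=839, q=87
…
i=7: a=1 ⇒ p=4330, q=449
i=8: a=1 ⇒ p=7821, q=811
i=9: a=1 ⇒ p=12151, q=1260
→ (12151, 1260).  Check: 12151²=147646801, 93·1260²=147646800, difference 1.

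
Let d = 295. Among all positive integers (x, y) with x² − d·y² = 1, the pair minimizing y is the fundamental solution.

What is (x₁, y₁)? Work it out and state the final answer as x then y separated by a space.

d=295: √d = [17; 5,1,2,3,2,6,2,3,2,1,5,34] (ℓ=12, even), read p_11/q_11
i=0: a=17 ⇒ p=17, q=1
i=1: a=5 ⇒ p=86, q=5
i=2: a=1 ⇒ p=103, q=6
i=3: a=2 ⇒ p=292, q=17
…
i=6: a=6 ⇒ p=14479, q=843
…
i=8: a=3 ⇒ p=108103, q=6294
i=9: a=2 ⇒ p=247414, q=14405
i=10: a=1 ⇒ p=355517, q=20699
i=11: a=5 ⇒ p=2024999, q=117900
(x₁, y₁) = (2024999, 117900);  2024999² − 295·117900² = 1 ✓

2024999 117900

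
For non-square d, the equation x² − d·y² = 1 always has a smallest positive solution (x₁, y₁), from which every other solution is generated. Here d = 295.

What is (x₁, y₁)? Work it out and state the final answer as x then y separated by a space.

[17; 5,1,2,3,2,6,2,3,2,1,5,34] for √295; ℓ=12 ⇒ convergent index 11
step 0: (17, 1)  from 17·(1,0) + (0,1)
…
step 6: (14479, 843)  from 6·(2250,131) + (979,57)
…
step 10: (355517, 20699)  from 1·(247414,14405) + (108103,6294)
step 11: (2024999, 117900)  from 5·(355517,20699) + (247414,14405)
fundamental: x₁=2024999, y₁=117900  (since 4100620950001 − 295·13900410000 = 1)

2024999 117900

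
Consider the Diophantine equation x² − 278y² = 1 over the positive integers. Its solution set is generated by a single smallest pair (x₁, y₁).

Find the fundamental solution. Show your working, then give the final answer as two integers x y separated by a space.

√278 = [16; 1,2,16,2,1,32, …], period ℓ=6 (even) → k=5
i=0: a=16 ⇒ p=16, q=1
i=1: a=1 ⇒ p=17, q=1
…
i=3: a=16 ⇒ p=817, q=49
i=4: a=2 ⇒ p=1684, q=101
i=5: a=1 ⇒ p=2501, q=150
(x₁, y₁) = (2501, 150);  2501² − 278·150² = 1 ✓

2501 150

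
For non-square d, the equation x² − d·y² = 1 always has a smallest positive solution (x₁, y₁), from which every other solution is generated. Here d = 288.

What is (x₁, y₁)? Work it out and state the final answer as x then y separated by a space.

17 1

[16; 1,32] for √288; ℓ=2 ⇒ convergent index 1
i=0: a=16 ⇒ p=16, q=1
i=1: a=1 ⇒ p=17, q=1
→ (17, 1).  Check: 17²=289, 288·1²=288, difference 1.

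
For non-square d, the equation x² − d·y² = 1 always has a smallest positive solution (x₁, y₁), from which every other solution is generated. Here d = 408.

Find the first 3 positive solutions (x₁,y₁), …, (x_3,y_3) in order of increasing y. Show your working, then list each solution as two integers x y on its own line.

√408 = [20; 5,40, …], period ℓ=2 (even) → k=1
step 0: (20, 1)  from 20·(1,0) + (0,1)
step 1: (101, 5)  from 5·(20,1) + (1,0)
(x₁, y₁) = (101, 5);  101² − 408·5² = 1 ✓
k=2:  x_2 = 101·101+408·5·5 = 20401,  y_2 = 101·5+5·101 = 1010
k=3:  x_3 = 101·20401+408·5·1010 = 4120901,  y_3 = 101·1010+5·20401 = 204015

101 5
20401 1010
4120901 204015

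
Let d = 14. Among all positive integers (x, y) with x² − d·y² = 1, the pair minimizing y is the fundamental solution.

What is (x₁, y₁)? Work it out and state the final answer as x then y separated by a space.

√14 → a₀=3, period (1,2,1,6); ℓ=4 even so k=3
i=0: a=3 ⇒ p=3, q=1
i=1: a=1 ⇒ p=4, q=1
i=2: a=2 ⇒ p=11, q=3
i=3: a=1 ⇒ p=15, q=4
fundamental: x₁=15, y₁=4  (since 225 − 14·16 = 1)

15 4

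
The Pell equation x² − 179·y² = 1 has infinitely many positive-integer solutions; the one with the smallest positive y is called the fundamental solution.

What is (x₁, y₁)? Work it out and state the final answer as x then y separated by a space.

d=179: √d = [13; 2,1,1,1,3,…,1,2,26] (ℓ=14, even), read p_13/q_13
step 0: (13, 1)  from 13·(1,0) + (0,1)
…
step 5: (388, 29)  from 3·(107,8) + (67,5)
step 6: (2047, 153)  from 5·(388,29) + (107,8)
…
step 8: (137042, 10243)  from 5·(26999,2018) + (2047,153)
…
step 12: (1588459, 118727)  from 1·(1013292,75737) + (575167,42990)
step 13: (4190210, 313191)  from 2·(1588459,118727) + (1013292,75737)
fundamental: x₁=4190210, y₁=313191  (since 17557859844100 − 179·98088602481 = 1)

4190210 313191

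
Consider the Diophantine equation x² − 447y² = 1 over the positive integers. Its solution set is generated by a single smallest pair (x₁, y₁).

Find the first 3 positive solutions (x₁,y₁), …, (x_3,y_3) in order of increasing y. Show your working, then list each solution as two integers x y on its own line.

d=447: √d = [21; 7,42] (ℓ=2, even), read p_1/q_1
step 0: (21, 1)  from 21·(1,0) + (0,1)
step 1: (148, 7)  from 7·(21,1) + (1,0)
→ (148, 7).  Check: 148²=21904, 447·7²=21903, difference 1.
(x_2, y_2) = (148·148 + 447·7·7, 148·7 + 7·148) = (43807, 2072)
(x_3, y_3) = (148·43807 + 447·7·2072, 148·2072 + 7·43807) = (12966724, 613305)

148 7
43807 2072
12966724 613305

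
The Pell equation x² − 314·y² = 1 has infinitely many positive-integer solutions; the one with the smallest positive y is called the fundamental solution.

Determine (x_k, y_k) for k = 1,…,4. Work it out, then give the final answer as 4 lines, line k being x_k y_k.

392499 22150
308110930001 17387705700
241866463828532499 13649314199066450
189864690372162243720001 10714684347621377411400

[17; 1,2,1,1,2,1,34] for √314; ℓ=7 ⇒ convergent index 13
a_0=17:  p_0=17·1+0=17,  q_0=17·0+1=1
a_1=1:  p_1=1·17+1=18,  q_1=1·1+0=1
a_2=2:  p_2=2·18+17=53,  q_2=2·1+1=3
a_3=1:  p_3=1·53+18=71,  q_3=1·3+1=4
a_4=1:  p_4=1·71+53=124,  q_4=1·4+3=7
a_5=2:  p_5=2·124+71=319,  q_5=2·7+4=18
…
a_8=1:  p_8=1·15381+443=15824,  q_8=1·868+25=893
…
a_10=1:  p_10=1·47029+15824=62853,  q_10=1·2654+893=3547
a_11=1:  p_11=1·62853+47029=109882,  q_11=1·3547+2654=6201
a_12=2:  p_12=2·109882+62853=282617,  q_12=2·6201+3547=15949
a_13=1:  p_13=1·282617+109882=392499,  q_13=1·15949+6201=22150
fundamental: x₁=392499, y₁=22150  (since 154055465001 − 314·490622500 = 1)
k=2:  x_2 = 392499·392499+314·22150·22150 = 308110930001,  y_2 = 392499·22150+22150·392499 = 17387705700
k=3:  x_3 = 392499·308110930001+314·22150·17387705700 = 241866463828532499,  y_3 = 392499·17387705700+22150·308110930001 = 13649314199066450
k=4:  x_4 = 392499·241866463828532499+314·22150·13649314199066450 = 189864690372162243720001,  y_4 = 392499·13649314199066450+22150·241866463828532499 = 10714684347621377411400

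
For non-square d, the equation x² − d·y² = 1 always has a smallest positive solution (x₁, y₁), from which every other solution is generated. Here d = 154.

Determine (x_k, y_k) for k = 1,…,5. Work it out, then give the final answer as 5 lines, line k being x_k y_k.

√154 → a₀=12, period (2,2,3,1,2,1,3,2,2,24); ℓ=10 even so k=9
i=0: a=12 ⇒ p=12, q=1
i=1: a=2 ⇒ p=25, q=2
…
i=8: a=2 ⇒ p=8724, q=703
i=9: a=2 ⇒ p=21295, q=1716
→ (21295, 1716).  Check: 21295²=453477025, 154·1716²=453477024, difference 1.
(21295+1716√154)^2 = 906954049 + 73084440√154
(21295+1716√154)^3 = 38627172925615 + 3112666297884√154
(21295+1716√154)^4 = 1645131293994988801 + 132568457553795120√154
(21295+1716√154)^5 = 70066141772619400108975 + 5646090604103467862916√154

21295 1716
906954049 73084440
38627172925615 3112666297884
1645131293994988801 132568457553795120
70066141772619400108975 5646090604103467862916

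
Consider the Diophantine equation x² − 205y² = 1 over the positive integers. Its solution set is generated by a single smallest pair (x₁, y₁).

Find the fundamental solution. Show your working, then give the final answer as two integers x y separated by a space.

√205 → a₀=14, period (3,6,1,4,1,6,3,28); ℓ=8 even so k=7
a_0=14:  p_0=14·1+0=14,  q_0=14·0+1=1
a_1=3:  p_1=3·14+1=43,  q_1=3·1+0=3
…
a_3=1:  p_3=1·272+43=315,  q_3=1·19+3=22
a_4=4:  p_4=4·315+272=1532,  q_4=4·22+19=107
…
a_6=6:  p_6=6·1847+1532=12614,  q_6=6·129+107=881
a_7=3:  p_7=3·12614+1847=39689,  q_7=3·881+129=2772
→ (39689, 2772).  Check: 39689²=1575216721, 205·2772²=1575216720, difference 1.

39689 2772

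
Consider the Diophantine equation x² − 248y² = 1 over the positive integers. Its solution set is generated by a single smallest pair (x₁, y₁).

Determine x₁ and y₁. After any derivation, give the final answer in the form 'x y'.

d=248: √d = [15; 1,2,1,30] (ℓ=4, even), read p_3/q_3
a_0=15:  p_0=15·1+0=15,  q_0=15·0+1=1
…
a_2=2:  p_2=2·16+15=47,  q_2=2·1+1=3
a_3=1:  p_3=1·47+16=63,  q_3=1·3+1=4
(x₁, y₁) = (63, 4);  63² − 248·4² = 1 ✓

63 4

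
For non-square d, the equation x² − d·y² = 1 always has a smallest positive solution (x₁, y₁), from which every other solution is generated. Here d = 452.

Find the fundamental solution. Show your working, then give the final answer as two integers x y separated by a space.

1204353 56648

[21; 3,1,5,3,10,3,5,1,3,42] for √452; ℓ=10 ⇒ convergent index 9
i=0: a=21 ⇒ p=21, q=1
i=1: a=3 ⇒ p=64, q=3
i=2: a=1 ⇒ p=85, q=4
…
i=5: a=10 ⇒ p=16009, q=753
i=6: a=3 ⇒ p=49579, q=2332
…
i=8: a=1 ⇒ p=313483, q=14745
i=9: a=3 ⇒ p=1204353, q=56648
→ (1204353, 56648).  Check: 1204353²=1450466148609, 452·56648²=1450466148608, difference 1.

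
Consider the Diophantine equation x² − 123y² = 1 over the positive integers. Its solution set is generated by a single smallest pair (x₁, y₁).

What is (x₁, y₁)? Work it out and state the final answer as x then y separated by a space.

d=123: √d = [11; 11,22] (ℓ=2, even), read p_1/q_1
k=0  a_k=11  p_k/q_k = 11/1
k=1  a_k=11  p_k/q_k = 122/11
fundamental: x₁=122, y₁=11  (since 14884 − 123·121 = 1)

122 11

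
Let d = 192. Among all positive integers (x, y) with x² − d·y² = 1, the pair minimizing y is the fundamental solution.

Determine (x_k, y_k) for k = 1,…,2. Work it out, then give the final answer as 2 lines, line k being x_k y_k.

d=192: √d = [13; 1,5,1,26] (ℓ=4, even), read p_3/q_3
step 0: (13, 1)  from 13·(1,0) + (0,1)
…
step 2: (83, 6)  from 5·(14,1) + (13,1)
step 3: (97, 7)  from 1·(83,6) + (14,1)
→ (97, 7).  Check: 97²=9409, 192·7²=9408, difference 1.
(97+7√192)^2 = 18817 + 1358√192

97 7
18817 1358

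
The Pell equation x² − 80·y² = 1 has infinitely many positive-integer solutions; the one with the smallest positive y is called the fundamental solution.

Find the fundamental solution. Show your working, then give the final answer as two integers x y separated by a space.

√80 → a₀=8, period (1,16); ℓ=2 even so k=1
a_0=8:  p_0=8·1+0=8,  q_0=8·0+1=1
a_1=1:  p_1=1·8+1=9,  q_1=1·1+0=1
→ (9, 1).  Check: 9²=81, 80·1²=80, difference 1.

9 1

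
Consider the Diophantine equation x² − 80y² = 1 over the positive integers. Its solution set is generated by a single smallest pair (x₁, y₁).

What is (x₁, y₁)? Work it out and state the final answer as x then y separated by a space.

9 1

d=80: √d = [8; 1,16] (ℓ=2, even), read p_1/q_1
k=0  a_k=8  p_k/q_k = 8/1
k=1  a_k=1  p_k/q_k = 9/1
(x₁, y₁) = (9, 1);  9² − 80·1² = 1 ✓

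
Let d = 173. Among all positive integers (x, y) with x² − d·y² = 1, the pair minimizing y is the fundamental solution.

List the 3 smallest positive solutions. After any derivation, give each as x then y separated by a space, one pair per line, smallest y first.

2499849 190060
12498490045601 950242601880
62488675684008728649 4750926036134042180

√173 → a₀=13, period (6,1,1,6,26); ℓ=5 odd so k=9
a_0=13:  p_0=13·1+0=13,  q_0=13·0+1=1
…
a_7=1:  p_7=1·176552+29239=205791,  q_7=1·13423+2223=15646
a_8=1:  p_8=1·205791+176552=382343,  q_8=1·15646+13423=29069
a_9=6:  p_9=6·382343+205791=2499849,  q_9=6·29069+15646=190060
(x₁, y₁) = (2499849, 190060);  2499849² − 173·190060² = 1 ✓
(2499849+190060√173)^2 = 12498490045601 + 950242601880√173
(2499849+190060√173)^3 = 62488675684008728649 + 4750926036134042180√173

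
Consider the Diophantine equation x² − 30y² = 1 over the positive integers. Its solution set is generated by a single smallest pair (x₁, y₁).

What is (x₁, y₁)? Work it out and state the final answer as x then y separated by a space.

11 2

√30 → a₀=5, period (2,10); ℓ=2 even so k=1
i=0: a=5 ⇒ p=5, q=1
i=1: a=2 ⇒ p=11, q=2
(x₁, y₁) = (11, 2);  11² − 30·2² = 1 ✓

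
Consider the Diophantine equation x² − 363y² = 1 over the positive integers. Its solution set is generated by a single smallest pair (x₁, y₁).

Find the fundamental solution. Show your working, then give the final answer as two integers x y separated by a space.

362 19

√363 → a₀=19, period (19,38); ℓ=2 even so k=1
i=0: a=19 ⇒ p=19, q=1
i=1: a=19 ⇒ p=362, q=19
→ (362, 19).  Check: 362²=131044, 363·19²=131043, difference 1.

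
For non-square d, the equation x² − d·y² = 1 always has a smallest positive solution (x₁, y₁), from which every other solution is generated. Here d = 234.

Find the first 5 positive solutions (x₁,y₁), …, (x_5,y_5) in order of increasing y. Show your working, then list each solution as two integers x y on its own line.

5201 340
54100801 3536680
562756526801 36788545020
5853793337683201 382674441761360
60891157735824130001 3980579506413121700

√234 → a₀=15, period (3,2,1,2,1,2,3,30); ℓ=8 even so k=7
step 0: (15, 1)  from 15·(1,0) + (0,1)
…
step 2: (107, 7)  from 2·(46,3) + (15,1)
step 3: (153, 10)  from 1·(107,7) + (46,3)
step 4: (413, 27)  from 2·(153,10) + (107,7)
…
step 6: (1545, 101)  from 2·(566,37) + (413,27)
step 7: (5201, 340)  from 3·(1545,101) + (566,37)
→ (5201, 340).  Check: 5201²=27050401, 234·340²=27050400, difference 1.
(x_2, y_2) = (5201·5201 + 234·340·340, 5201·340 + 340·5201) = (54100801, 3536680)
(x_3, y_3) = (5201·54100801 + 234·340·3536680, 5201·3536680 + 340·54100801) = (562756526801, 36788545020)
(x_4, y_4) = (5201·562756526801 + 234·340·36788545020, 5201·36788545020 + 340·562756526801) = (5853793337683201, 382674441761360)
(x_5, y_5) = (5201·5853793337683201 + 234·340·382674441761360, 5201·382674441761360 + 340·5853793337683201) = (60891157735824130001, 3980579506413121700)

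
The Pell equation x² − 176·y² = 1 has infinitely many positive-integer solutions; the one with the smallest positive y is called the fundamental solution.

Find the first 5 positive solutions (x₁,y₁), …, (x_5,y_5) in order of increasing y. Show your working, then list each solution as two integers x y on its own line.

199 15
79201 5970
31521799 2376045
12545596801 945659940
4993116004999 376370280075

[13; 3,1,3,26] for √176; ℓ=4 ⇒ convergent index 3
a_0=13:  p_0=13·1+0=13,  q_0=13·0+1=1
a_1=3:  p_1=3·13+1=40,  q_1=3·1+0=3
a_2=1:  p_2=1·40+13=53,  q_2=1·3+1=4
a_3=3:  p_3=3·53+40=199,  q_3=3·4+3=15
(x₁, y₁) = (199, 15);  199² − 176·15² = 1 ✓
(199+15√176)^2 = 79201 + 5970√176
(199+15√176)^3 = 31521799 + 2376045√176
(199+15√176)^4 = 12545596801 + 945659940√176
(199+15√176)^5 = 4993116004999 + 376370280075√176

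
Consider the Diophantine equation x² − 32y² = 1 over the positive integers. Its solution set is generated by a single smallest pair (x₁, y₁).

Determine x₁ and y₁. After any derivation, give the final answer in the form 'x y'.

17 3

√32 → a₀=5, period (1,1,1,10); ℓ=4 even so k=3
k=0  a_k=5  p_k/q_k = 5/1
…
k=2  a_k=1  p_k/q_k = 11/2
k=3  a_k=1  p_k/q_k = 17/3
fundamental: x₁=17, y₁=3  (since 289 − 32·9 = 1)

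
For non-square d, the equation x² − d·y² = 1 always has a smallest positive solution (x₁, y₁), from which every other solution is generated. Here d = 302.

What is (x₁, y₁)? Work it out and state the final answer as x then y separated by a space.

d=302: √d = [17; 2,1,1,1,4,…,1,2,34] (ℓ=16, even), read p_15/q_15
k=0  a_k=17  p_k/q_k = 17/1
k=1  a_k=2  p_k/q_k = 35/2
…
k=6  a_k=2  p_k/q_k = 1425/82
…
k=10  a_k=2  p_k/q_k = 107675/6196
…
k=14  a_k=1  p_k/q_k = 1617193/93059
k=15  a_k=2  p_k/q_k = 4276623/246092
(x₁, y₁) = (4276623, 246092);  4276623² − 302·246092² = 1 ✓

4276623 246092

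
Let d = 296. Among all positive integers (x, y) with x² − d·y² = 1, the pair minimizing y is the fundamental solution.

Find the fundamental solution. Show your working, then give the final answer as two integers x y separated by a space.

√296 = [17; 4,1,7,1,4,34, …], period ℓ=6 (even) → k=5
k=0  a_k=17  p_k/q_k = 17/1
k=1  a_k=4  p_k/q_k = 69/4
k=2  a_k=1  p_k/q_k = 86/5
k=3  a_k=7  p_k/q_k = 671/39
k=4  a_k=1  p_k/q_k = 757/44
k=5  a_k=4  p_k/q_k = 3699/215
(x₁, y₁) = (3699, 215);  3699² − 296·215² = 1 ✓

3699 215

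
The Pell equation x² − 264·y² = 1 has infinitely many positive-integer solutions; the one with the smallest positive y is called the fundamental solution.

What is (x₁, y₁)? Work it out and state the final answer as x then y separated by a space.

65 4

[16; 4,32] for √264; ℓ=2 ⇒ convergent index 1
k=0  a_k=16  p_k/q_k = 16/1
k=1  a_k=4  p_k/q_k = 65/4
(x₁, y₁) = (65, 4);  65² − 264·4² = 1 ✓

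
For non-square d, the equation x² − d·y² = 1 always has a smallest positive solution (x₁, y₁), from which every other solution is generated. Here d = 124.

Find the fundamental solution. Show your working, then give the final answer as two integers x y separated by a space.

√124 = [11; 7,2,1,1,1,…,2,7,22, …], period ℓ=16 (even) → k=15
i=0: a=11 ⇒ p=11, q=1
i=1: a=7 ⇒ p=78, q=7
i=2: a=2 ⇒ p=167, q=15
…
i=5: a=1 ⇒ p=657, q=59
i=6: a=3 ⇒ p=2383, q=214
i=7: a=1 ⇒ p=3040, q=273
i=8: a=4 ⇒ p=14543, q=1306
i=9: a=1 ⇒ p=17583, q=1579
i=10: a=3 ⇒ p=67292, q=6043
i=11: a=1 ⇒ p=84875, q=7622
i=12: a=1 ⇒ p=152167, q=13665
i=13: a=1 ⇒ p=237042, q=21287
i=14: a=2 ⇒ p=626251, q=56239
i=15: a=7 ⇒ p=4620799, q=414960
fundamental: x₁=4620799, y₁=414960  (since 21351783398401 − 124·172191801600 = 1)

4620799 414960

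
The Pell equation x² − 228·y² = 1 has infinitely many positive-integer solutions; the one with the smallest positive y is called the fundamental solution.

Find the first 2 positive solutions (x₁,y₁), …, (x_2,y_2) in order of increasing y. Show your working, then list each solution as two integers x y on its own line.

√228 → a₀=15, period (10,30); ℓ=2 even so k=1
k=0  a_k=15  p_k/q_k = 15/1
k=1  a_k=10  p_k/q_k = 151/10
fundamental: x₁=151, y₁=10  (since 22801 − 228·100 = 1)
k=2:  x_2 = 151·151+228·10·10 = 45601,  y_2 = 151·10+10·151 = 3020

151 10
45601 3020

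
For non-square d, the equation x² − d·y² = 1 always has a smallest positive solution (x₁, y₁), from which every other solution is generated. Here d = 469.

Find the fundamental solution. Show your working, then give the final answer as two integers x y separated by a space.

137215 6336

d=469: √d = [21; 1,1,1,10,6,10,1,1,1,42] (ℓ=10, even), read p_9/q_9
i=0: a=21 ⇒ p=21, q=1
…
i=2: a=1 ⇒ p=43, q=2
i=3: a=1 ⇒ p=65, q=3
…
i=5: a=6 ⇒ p=4223, q=195
…
i=8: a=1 ⇒ p=90069, q=4159
i=9: a=1 ⇒ p=137215, q=6336
fundamental: x₁=137215, y₁=6336  (since 18827956225 − 469·40144896 = 1)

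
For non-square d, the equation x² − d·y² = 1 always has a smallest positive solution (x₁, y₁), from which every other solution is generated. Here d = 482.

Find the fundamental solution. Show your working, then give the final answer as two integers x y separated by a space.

[21; 1,20,1,42] for √482; ℓ=4 ⇒ convergent index 3
k=0  a_k=21  p_k/q_k = 21/1
…
k=2  a_k=20  p_k/q_k = 461/21
k=3  a_k=1  p_k/q_k = 483/22
→ (483, 22).  Check: 483²=233289, 482·22²=233288, difference 1.

483 22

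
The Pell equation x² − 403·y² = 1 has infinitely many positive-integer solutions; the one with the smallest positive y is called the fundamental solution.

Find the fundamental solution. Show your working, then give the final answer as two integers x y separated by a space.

√403 → a₀=20, period (13,2,1,3,1,3,1,2,13,40); ℓ=10 even so k=9
step 0: (20, 1)  from 20·(1,0) + (0,1)
…
step 6: (14213, 708)  from 3·(3754,187) + (2951,147)
step 7: (17967, 895)  from 1·(14213,708) + (3754,187)
step 8: (50147, 2498)  from 2·(17967,895) + (14213,708)
step 9: (669878, 33369)  from 13·(50147,2498) + (17967,895)
fundamental: x₁=669878, y₁=33369  (since 448736534884 − 403·1113490161 = 1)

669878 33369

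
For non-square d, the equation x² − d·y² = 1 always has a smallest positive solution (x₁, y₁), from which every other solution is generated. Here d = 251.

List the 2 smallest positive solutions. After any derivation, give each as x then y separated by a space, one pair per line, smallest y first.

[15; 1,5,2,1,2,…,5,1,30] for √251; ℓ=14 ⇒ convergent index 13
a_0=15:  p_0=15·1+0=15,  q_0=15·0+1=1
…
a_2=5:  p_2=5·16+15=95,  q_2=5·1+1=6
a_3=2:  p_3=2·95+16=206,  q_3=2·6+1=13
…
a_6=2:  p_6=2·808+301=1917,  q_6=2·51+19=121
a_7=15:  p_7=15·1917+808=29563,  q_7=15·121+51=1866
a_8=2:  p_8=2·29563+1917=61043,  q_8=2·1866+121=3853
a_9=2:  p_9=2·61043+29563=151649,  q_9=2·3853+1866=9572
a_10=1:  p_10=1·151649+61043=212692,  q_10=1·9572+3853=13425
…
a_12=5:  p_12=5·577033+212692=3097857,  q_12=5·36422+13425=195535
a_13=1:  p_13=1·3097857+577033=3674890,  q_13=1·195535+36422=231957
fundamental: x₁=3674890, y₁=231957  (since 13504816512100 − 251·53804049849 = 1)
k=2:  x_2 = 3674890·3674890+251·231957·231957 = 27009633024199,  y_2 = 3674890·231957+231957·3674890 = 1704832919460

3674890 231957
27009633024199 1704832919460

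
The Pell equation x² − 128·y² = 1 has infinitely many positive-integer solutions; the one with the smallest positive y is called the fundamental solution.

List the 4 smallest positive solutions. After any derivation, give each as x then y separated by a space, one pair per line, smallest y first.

577 51
665857 58854
768398401 67917465
886731088897 78376695756

[11; 3,5,3,22] for √128; ℓ=4 ⇒ convergent index 3
k=0  a_k=11  p_k/q_k = 11/1
k=1  a_k=3  p_k/q_k = 34/3
k=2  a_k=5  p_k/q_k = 181/16
k=3  a_k=3  p_k/q_k = 577/51
→ (577, 51).  Check: 577²=332929, 128·51²=332928, difference 1.
k=2:  x_2 = 577·577+128·51·51 = 665857,  y_2 = 577·51+51·577 = 58854
k=3:  x_3 = 577·665857+128·51·58854 = 768398401,  y_3 = 577·58854+51·665857 = 67917465
k=4:  x_4 = 577·768398401+128·51·67917465 = 886731088897,  y_4 = 577·67917465+51·768398401 = 78376695756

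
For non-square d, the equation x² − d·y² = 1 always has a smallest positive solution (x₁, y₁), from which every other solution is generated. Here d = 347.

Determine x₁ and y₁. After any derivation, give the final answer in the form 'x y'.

641602 34443

[18; 1,1,1,2,4,…,1,1,36] for √347; ℓ=14 ⇒ convergent index 13
k=0  a_k=18  p_k/q_k = 18/1
…
k=2  a_k=1  p_k/q_k = 37/2
…
k=4  a_k=2  p_k/q_k = 149/8
k=5  a_k=4  p_k/q_k = 652/35
…
k=7  a_k=17  p_k/q_k = 14269/766
k=8  a_k=1  p_k/q_k = 15070/809
…
k=10  a_k=2  p_k/q_k = 164168/8813
…
k=12  a_k=1  p_k/q_k = 402885/21628
k=13  a_k=1  p_k/q_k = 641602/34443
fundamental: x₁=641602, y₁=34443  (since 411653126404 − 347·1186320249 = 1)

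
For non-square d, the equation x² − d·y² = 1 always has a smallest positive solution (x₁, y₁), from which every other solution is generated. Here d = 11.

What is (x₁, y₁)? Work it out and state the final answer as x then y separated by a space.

10 3

[3; 3,6] for √11; ℓ=2 ⇒ convergent index 1
i=0: a=3 ⇒ p=3, q=1
i=1: a=3 ⇒ p=10, q=3
fundamental: x₁=10, y₁=3  (since 100 − 11·9 = 1)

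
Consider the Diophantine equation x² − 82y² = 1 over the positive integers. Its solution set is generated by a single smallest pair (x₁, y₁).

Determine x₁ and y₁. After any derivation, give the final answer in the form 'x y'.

163 18

√82 = [9; 18, …], period ℓ=1 (odd) → k=1
k=0  a_k=9  p_k/q_k = 9/1
k=1  a_k=18  p_k/q_k = 163/18
(x₁, y₁) = (163, 18);  163² − 82·18² = 1 ✓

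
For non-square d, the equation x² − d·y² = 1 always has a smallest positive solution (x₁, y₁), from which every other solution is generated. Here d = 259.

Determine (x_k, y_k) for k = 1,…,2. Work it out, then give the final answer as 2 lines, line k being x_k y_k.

847225 52644
1435580401249 89202625800

√259 → a₀=16, period (10,1,2,3,4,3,2,1,10,32); ℓ=10 even so k=9
k=0  a_k=16  p_k/q_k = 16/1
k=1  a_k=10  p_k/q_k = 161/10
k=2  a_k=1  p_k/q_k = 177/11
k=3  a_k=2  p_k/q_k = 515/32
…
k=7  a_k=2  p_k/q_k = 55265/3434
k=8  a_k=1  p_k/q_k = 79196/4921
k=9  a_k=10  p_k/q_k = 847225/52644
(x₁, y₁) = (847225, 52644);  847225² − 259·52644² = 1 ✓
n=2: (847225,52644)∘(847225,52644) = (847225·847225+259·52644·52644, 847225·52644+52644·847225) = (1435580401249,89202625800)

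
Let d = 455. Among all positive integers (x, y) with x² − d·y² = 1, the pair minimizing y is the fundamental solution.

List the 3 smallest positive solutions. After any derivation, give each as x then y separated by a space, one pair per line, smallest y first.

√455 → a₀=21, period (3,42); ℓ=2 even so k=1
a_0=21:  p_0=21·1+0=21,  q_0=21·0+1=1
a_1=3:  p_1=3·21+1=64,  q_1=3·1+0=3
(x₁, y₁) = (64, 3);  64² − 455·3² = 1 ✓
n=2: (64,3)∘(64,3) = (64·64+455·3·3, 64·3+3·64) = (8191,384)
n=3: (8191,384)∘(64,3) = (64·8191+455·3·384, 64·384+3·8191) = (1048384,49149)

64 3
8191 384
1048384 49149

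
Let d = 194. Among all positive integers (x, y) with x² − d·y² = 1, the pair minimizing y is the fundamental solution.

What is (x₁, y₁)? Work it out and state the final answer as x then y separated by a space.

195 14

√194 = [13; 1,12,1,26, …], period ℓ=4 (even) → k=3
a_0=13:  p_0=13·1+0=13,  q_0=13·0+1=1
a_1=1:  p_1=1·13+1=14,  q_1=1·1+0=1
a_2=12:  p_2=12·14+13=181,  q_2=12·1+1=13
a_3=1:  p_3=1·181+14=195,  q_3=1·13+1=14
fundamental: x₁=195, y₁=14  (since 38025 − 194·196 = 1)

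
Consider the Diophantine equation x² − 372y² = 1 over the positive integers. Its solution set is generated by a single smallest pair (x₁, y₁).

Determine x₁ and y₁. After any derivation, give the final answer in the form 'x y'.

12151 630

d=372: √d = [19; 3,2,12,2,3,38] (ℓ=6, even), read p_5/q_5
a_0=19:  p_0=19·1+0=19,  q_0=19·0+1=1
…
a_2=2:  p_2=2·58+19=135,  q_2=2·3+1=7
a_3=12:  p_3=12·135+58=1678,  q_3=12·7+3=87
a_4=2:  p_4=2·1678+135=3491,  q_4=2·87+7=181
a_5=3:  p_5=3·3491+1678=12151,  q_5=3·181+87=630
(x₁, y₁) = (12151, 630);  12151² − 372·630² = 1 ✓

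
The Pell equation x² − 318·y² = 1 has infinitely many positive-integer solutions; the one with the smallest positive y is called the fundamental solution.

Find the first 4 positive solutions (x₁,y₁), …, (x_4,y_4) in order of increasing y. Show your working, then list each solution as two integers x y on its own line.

√318 = [17; 1,4,1,34, …], period ℓ=4 (even) → k=3
k=0  a_k=17  p_k/q_k = 17/1
…
k=2  a_k=4  p_k/q_k = 89/5
k=3  a_k=1  p_k/q_k = 107/6
(x₁, y₁) = (107, 6);  107² − 318·6² = 1 ✓
(x_2, y_2) = (107·107 + 318·6·6, 107·6 + 6·107) = (22897, 1284)
(x_3, y_3) = (107·22897 + 318·6·1284, 107·1284 + 6·22897) = (4899851, 274770)
(x_4, y_4) = (107·4899851 + 318·6·274770, 107·274770 + 6·4899851) = (1048545217, 58799496)

107 6
22897 1284
4899851 274770
1048545217 58799496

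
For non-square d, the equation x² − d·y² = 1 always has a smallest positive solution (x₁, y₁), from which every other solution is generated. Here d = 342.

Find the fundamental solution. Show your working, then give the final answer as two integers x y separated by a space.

d=342: √d = [18; 2,36] (ℓ=2, even), read p_1/q_1
step 0: (18, 1)  from 18·(1,0) + (0,1)
step 1: (37, 2)  from 2·(18,1) + (1,0)
→ (37, 2).  Check: 37²=1369, 342·2²=1368, difference 1.

37 2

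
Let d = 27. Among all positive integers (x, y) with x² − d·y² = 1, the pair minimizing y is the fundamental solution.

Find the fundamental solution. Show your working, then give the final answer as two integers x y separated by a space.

26 5

d=27: √d = [5; 5,10] (ℓ=2, even), read p_1/q_1
k=0  a_k=5  p_k/q_k = 5/1
k=1  a_k=5  p_k/q_k = 26/5
→ (26, 5).  Check: 26²=676, 27·5²=675, difference 1.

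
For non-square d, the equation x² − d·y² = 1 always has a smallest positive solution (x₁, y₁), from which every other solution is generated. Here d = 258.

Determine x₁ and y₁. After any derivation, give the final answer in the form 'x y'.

257 16

[16; 16,32] for √258; ℓ=2 ⇒ convergent index 1
step 0: (16, 1)  from 16·(1,0) + (0,1)
step 1: (257, 16)  from 16·(16,1) + (1,0)
→ (257, 16).  Check: 257²=66049, 258·16²=66048, difference 1.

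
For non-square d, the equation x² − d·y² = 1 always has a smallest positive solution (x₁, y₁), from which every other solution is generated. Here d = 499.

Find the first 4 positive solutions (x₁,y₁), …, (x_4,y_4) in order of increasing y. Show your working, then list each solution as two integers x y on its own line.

4490 201
40320199 1804980
362075382530 16208720199
3251436894799201 145554305582040

[22; 2,1,21,1,2,44] for √499; ℓ=6 ⇒ convergent index 5
step 0: (22, 1)  from 22·(1,0) + (0,1)
…
step 2: (67, 3)  from 1·(45,2) + (22,1)
…
step 4: (1519, 68)  from 1·(1452,65) + (67,3)
step 5: (4490, 201)  from 2·(1519,68) + (1452,65)
→ (4490, 201).  Check: 4490²=20160100, 499·201²=20160099, difference 1.
(4490+201√499)^2 = 40320199 + 1804980√499
(4490+201√499)^3 = 362075382530 + 16208720199√499
(4490+201√499)^4 = 3251436894799201 + 145554305582040√499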